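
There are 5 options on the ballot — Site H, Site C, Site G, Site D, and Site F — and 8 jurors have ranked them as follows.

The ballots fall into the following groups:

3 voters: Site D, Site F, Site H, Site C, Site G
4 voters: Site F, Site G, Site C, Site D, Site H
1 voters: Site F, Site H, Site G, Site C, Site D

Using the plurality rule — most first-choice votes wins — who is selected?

First-place vote totals:
  Site H: 0
  Site C: 0
  Site G: 0
  Site D: 3
  Site F: 5
Site F has the most first-place votes.

Site F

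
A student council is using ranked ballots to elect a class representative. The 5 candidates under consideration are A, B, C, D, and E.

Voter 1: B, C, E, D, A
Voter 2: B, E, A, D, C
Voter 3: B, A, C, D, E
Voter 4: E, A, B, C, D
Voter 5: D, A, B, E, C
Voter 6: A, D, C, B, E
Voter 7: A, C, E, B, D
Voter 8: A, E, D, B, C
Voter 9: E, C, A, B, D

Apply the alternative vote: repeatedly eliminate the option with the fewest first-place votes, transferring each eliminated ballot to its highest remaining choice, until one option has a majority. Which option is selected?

A

Round 1: A 3, B 3, E 2, D 1, C 0. C has the fewest and is eliminated.
Round 2: A 3, B 3, E 2, D 1. D has the fewest and is eliminated.
Round 3: A 4, B 3, E 2. E has the fewest and is eliminated.
Round 4: A 6, B 3. A has a majority.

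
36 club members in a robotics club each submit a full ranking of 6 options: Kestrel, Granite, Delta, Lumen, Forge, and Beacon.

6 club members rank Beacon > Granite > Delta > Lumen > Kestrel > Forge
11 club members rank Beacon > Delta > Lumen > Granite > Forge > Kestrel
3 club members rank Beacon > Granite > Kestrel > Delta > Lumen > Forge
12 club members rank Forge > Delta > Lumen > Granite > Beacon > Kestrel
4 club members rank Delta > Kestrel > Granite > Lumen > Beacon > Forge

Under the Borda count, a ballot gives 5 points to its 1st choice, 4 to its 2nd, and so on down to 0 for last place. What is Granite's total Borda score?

94

Borda scores:
  Kestrel: 6·1 + 11·0 + 3·3 + 12·0 + 4·4 = 31
  Granite: 6·4 + 11·2 + 3·4 + 12·2 + 4·3 = 94
  Delta: 6·3 + 11·4 + 3·2 + 12·4 + 4·5 = 136
  Lumen: 6·2 + 11·3 + 3·1 + 12·3 + 4·2 = 92
  Forge: 6·0 + 11·1 + 3·0 + 12·5 + 4·0 = 71
  Beacon: 6·5 + 11·5 + 3·5 + 12·1 + 4·1 = 116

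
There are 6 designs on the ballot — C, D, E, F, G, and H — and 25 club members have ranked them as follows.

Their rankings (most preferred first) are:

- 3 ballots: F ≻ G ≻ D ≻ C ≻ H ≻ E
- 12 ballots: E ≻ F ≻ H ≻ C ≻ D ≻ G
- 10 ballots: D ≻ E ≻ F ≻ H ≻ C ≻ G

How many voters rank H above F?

0

Ballots ranking H above F: 0.
Ballots ranking F above H: 3+12+10 = 25.
So 0 of 25 voters prefer H to F.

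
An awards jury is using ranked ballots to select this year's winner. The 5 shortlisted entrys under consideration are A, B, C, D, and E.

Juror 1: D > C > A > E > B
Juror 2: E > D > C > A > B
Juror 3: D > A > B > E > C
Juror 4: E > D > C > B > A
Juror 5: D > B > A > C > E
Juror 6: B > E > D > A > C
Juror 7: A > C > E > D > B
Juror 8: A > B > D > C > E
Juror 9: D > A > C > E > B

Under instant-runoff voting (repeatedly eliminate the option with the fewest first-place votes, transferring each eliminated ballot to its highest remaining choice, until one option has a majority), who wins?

D

Round 1: D 4, A 2, E 2, B 1, C 0. C has the fewest and is eliminated.
Round 2: D 4, A 2, E 2, B 1. B has the fewest and is eliminated.
Round 3: D 4, E 3, A 2. A has the fewest and is eliminated.
Round 4: D 5, E 4. D has a majority.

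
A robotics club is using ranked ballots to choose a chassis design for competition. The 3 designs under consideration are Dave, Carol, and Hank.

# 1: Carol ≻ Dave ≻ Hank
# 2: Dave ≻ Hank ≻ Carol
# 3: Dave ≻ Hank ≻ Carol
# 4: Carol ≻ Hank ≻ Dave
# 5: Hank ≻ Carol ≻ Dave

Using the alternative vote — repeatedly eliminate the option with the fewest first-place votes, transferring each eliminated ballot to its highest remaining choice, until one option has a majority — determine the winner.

Carol

Round 1: Dave 2, Carol 2, Hank 1. Hank has the fewest and is eliminated.
Round 2: Carol 3, Dave 2. Carol has a majority.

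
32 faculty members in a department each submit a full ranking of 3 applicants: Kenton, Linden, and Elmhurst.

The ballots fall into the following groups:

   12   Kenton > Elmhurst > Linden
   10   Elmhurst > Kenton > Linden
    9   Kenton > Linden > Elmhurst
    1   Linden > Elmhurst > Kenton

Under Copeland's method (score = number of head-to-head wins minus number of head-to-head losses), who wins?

Kenton

Pairwise results:
  Kenton vs Linden: Kenton wins 31–1.
  Kenton vs Elmhurst: Kenton wins 21–11.
  Linden vs Elmhurst: Elmhurst wins 22–10.
Copeland scores (wins − losses):
  Kenton: 2 − 0 = 2
  Linden: 0 − 2 = -2
  Elmhurst: 1 − 1 = 0
Kenton has the best Copeland score.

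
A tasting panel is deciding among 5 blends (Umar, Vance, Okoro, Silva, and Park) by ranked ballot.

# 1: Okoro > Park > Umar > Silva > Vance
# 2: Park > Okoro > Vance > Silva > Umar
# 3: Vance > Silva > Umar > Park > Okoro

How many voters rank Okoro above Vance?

Ballots ranking Okoro above Vance: 2.
Ballots ranking Vance above Okoro: 1.
So 2 of 3 voters prefer Okoro to Vance.

2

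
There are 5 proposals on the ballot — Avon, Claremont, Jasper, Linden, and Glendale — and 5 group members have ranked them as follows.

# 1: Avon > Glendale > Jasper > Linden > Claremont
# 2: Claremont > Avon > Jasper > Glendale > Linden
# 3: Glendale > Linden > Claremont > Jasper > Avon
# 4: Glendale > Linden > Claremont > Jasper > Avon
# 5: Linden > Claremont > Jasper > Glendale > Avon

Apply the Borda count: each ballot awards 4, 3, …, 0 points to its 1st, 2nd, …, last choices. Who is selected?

Borda scores:
  Avon: 4 + 3 + 0 + 0 + 0 = 7
  Claremont: 0 + 4 + 2 + 2 + 3 = 11
  Jasper: 2 + 2 + 1 + 1 + 2 = 8
  Linden: 1 + 0 + 3 + 3 + 4 = 11
  Glendale: 3 + 1 + 4 + 4 + 1 = 13
Glendale has the highest total.

Glendale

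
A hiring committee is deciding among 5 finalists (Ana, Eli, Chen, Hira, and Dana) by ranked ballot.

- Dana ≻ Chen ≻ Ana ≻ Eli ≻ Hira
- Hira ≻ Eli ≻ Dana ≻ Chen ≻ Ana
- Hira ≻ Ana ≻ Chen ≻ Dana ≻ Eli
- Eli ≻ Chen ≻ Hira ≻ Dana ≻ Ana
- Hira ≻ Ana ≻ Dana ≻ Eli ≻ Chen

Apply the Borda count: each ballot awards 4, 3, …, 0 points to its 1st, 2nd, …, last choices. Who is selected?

Hira

Borda scores:
  Ana: 2 + 0 + 3 + 0 + 3 = 8
  Eli: 1 + 3 + 0 + 4 + 1 = 9
  Chen: 3 + 1 + 2 + 3 + 0 = 9
  Hira: 0 + 4 + 4 + 2 + 4 = 14
  Dana: 4 + 2 + 1 + 1 + 2 = 10
Hira has the highest total.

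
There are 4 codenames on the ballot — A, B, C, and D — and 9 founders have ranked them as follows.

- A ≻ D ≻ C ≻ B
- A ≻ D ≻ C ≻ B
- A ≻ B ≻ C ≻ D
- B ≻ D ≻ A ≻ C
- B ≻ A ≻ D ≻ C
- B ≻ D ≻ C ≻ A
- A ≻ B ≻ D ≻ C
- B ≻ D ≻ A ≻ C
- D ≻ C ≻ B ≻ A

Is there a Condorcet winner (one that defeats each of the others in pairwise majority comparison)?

Head-to-head results (9 voters total):
A vs B: B wins 5–4.
A vs C: A wins 7–2.
A vs D: A wins 5–4.
B vs C: B wins 6–3.
B vs D: B wins 6–3.
C vs D: D wins 8–1.
B beats each rival — A (5–4), C (6–3), D (6–3) — so B is the Condorcet winner.

Yes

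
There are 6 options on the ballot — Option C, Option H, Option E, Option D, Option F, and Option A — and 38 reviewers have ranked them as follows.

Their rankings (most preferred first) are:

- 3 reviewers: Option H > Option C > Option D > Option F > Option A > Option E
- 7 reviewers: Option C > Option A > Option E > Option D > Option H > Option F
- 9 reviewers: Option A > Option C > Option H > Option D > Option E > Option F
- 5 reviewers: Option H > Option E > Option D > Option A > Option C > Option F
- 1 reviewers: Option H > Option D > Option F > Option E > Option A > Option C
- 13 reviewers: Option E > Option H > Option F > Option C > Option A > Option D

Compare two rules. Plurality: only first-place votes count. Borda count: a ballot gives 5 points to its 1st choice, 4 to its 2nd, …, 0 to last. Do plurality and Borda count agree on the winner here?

No

Plurality first-place counts: Option C 7, Option H 9, Option E 13, Option D 0, Option F 0, Option A 9 → Option E.
Borda totals: Option C 114, Option H 131, Option E 117, Option D 60, Option F 48, Option A 100 → Option H.
The two rules disagree: plurality picks Option E, Borda picks Option H.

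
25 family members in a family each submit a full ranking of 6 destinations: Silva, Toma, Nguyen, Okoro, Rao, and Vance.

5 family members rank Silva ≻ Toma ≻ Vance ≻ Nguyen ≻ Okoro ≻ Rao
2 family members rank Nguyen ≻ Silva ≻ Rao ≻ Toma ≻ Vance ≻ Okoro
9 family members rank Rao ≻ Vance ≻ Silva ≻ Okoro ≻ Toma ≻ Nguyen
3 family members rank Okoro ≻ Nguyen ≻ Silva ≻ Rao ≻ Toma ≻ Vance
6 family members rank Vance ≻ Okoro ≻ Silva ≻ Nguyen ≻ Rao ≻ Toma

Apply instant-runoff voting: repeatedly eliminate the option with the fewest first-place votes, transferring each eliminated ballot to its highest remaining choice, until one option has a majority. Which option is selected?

Silva

Round 1: Rao 9, Vance 6, Silva 5, Okoro 3, Nguyen 2, Toma 0. Toma has the fewest and is eliminated.
Round 2: Rao 9, Vance 6, Silva 5, Okoro 3, Nguyen 2. Nguyen has the fewest and is eliminated.
Round 3: Rao 9, Silva 7, Vance 6, Okoro 3. Okoro has the fewest and is eliminated.
Round 4: Silva 10, Rao 9, Vance 6. Vance has the fewest and is eliminated.
Round 5: Silva 16, Rao 9. Silva has a majority.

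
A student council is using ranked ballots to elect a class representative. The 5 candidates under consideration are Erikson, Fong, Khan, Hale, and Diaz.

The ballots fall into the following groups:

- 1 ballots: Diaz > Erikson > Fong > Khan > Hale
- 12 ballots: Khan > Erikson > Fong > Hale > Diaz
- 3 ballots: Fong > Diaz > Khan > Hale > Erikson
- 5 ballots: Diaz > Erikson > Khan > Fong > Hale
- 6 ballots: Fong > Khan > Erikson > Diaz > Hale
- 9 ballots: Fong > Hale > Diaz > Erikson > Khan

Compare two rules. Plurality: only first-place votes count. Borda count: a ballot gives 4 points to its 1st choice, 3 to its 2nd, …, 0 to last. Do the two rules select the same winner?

Yes

Plurality first-place counts: Erikson 0, Fong 18, Khan 12, Hale 0, Diaz 6 → Fong.
Borda totals: Erikson 75, Fong 103, Khan 83, Hale 42, Diaz 57 → Fong.
The two rules agree on Fong.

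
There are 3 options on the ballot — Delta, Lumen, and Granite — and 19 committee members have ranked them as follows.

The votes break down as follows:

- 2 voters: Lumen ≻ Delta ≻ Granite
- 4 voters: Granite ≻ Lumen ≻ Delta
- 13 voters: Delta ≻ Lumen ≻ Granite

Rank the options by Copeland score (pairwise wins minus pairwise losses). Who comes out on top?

Pairwise results:
  Delta vs Lumen: Delta wins 13–6.
  Delta vs Granite: Delta wins 15–4.
  Lumen vs Granite: Lumen wins 15–4.
Copeland scores (wins − losses):
  Delta: 2 − 0 = 2
  Lumen: 1 − 1 = 0
  Granite: 0 − 2 = -2
Delta has the best Copeland score.

Delta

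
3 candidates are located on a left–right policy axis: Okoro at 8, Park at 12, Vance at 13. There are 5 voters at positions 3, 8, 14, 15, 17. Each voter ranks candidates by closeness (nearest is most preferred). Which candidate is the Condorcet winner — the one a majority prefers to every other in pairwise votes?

With single-peaked preferences on a line, the Condorcet winner is the candidate closest to the median voter.
The median voter (position 14) is closest to Vance at 13.
Check: Vance vs Park — voters closer to Vance: 3 of 5.

Vance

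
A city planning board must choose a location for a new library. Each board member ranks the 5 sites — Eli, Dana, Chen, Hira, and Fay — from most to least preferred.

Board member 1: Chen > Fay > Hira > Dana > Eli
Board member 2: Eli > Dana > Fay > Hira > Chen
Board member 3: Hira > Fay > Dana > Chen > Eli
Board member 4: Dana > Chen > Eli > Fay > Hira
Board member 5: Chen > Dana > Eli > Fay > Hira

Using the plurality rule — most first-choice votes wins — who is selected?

First-place vote totals:
  Eli: 1
  Dana: 1
  Chen: 2
  Hira: 1
  Fay: 0
Chen has the most first-place votes.

Chen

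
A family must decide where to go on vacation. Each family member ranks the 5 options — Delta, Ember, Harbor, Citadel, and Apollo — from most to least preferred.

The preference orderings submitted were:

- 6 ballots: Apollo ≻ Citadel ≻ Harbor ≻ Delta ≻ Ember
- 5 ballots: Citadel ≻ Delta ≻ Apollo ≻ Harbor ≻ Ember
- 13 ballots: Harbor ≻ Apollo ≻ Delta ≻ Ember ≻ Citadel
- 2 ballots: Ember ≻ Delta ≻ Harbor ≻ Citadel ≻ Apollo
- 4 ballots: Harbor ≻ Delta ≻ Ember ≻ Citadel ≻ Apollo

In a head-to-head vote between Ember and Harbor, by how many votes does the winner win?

26

Ballots ranking Ember above Harbor: 2.
Ballots ranking Harbor above Ember: 6+5+13+4 = 28.
Harbor wins 28–2, a margin of 26.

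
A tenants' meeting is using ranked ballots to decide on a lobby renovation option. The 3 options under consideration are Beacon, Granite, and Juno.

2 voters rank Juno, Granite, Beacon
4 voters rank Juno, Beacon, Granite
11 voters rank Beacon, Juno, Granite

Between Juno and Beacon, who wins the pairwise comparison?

Ballots ranking Juno above Beacon: 2+4 = 6.
Ballots ranking Beacon above Juno: 11.
Beacon wins the head-to-head, 11–6.

Beacon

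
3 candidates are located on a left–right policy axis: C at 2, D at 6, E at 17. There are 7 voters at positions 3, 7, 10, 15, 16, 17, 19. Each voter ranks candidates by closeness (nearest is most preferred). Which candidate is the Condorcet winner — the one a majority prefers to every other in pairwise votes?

E

With single-peaked preferences on a line, the Condorcet winner is the candidate closest to the median voter.
The median voter (position 15) is closest to E at 17.
Check: E vs C — voters closer to E: 5 of 7.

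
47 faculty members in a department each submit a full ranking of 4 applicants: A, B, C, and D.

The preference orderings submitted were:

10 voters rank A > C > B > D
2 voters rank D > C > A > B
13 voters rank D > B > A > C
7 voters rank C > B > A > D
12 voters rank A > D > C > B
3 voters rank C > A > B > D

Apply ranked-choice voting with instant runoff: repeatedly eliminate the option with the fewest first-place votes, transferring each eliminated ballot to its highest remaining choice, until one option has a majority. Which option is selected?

A

Round 1: A 22, D 15, C 10, B 0. B has the fewest and is eliminated.
Round 2: A 22, D 15, C 10. C has the fewest and is eliminated.
Round 3: A 32, D 15. A has a majority.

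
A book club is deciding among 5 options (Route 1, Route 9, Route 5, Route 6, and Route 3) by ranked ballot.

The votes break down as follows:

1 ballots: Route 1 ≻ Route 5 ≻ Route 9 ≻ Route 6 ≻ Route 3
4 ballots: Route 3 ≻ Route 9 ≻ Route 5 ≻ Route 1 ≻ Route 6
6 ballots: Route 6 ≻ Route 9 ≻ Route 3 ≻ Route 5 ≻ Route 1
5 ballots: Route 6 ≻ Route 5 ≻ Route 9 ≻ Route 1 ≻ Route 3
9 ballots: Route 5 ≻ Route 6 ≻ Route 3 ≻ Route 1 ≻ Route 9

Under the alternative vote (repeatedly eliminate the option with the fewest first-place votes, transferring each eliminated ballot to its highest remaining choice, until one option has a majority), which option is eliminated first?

Round 1: Route 6 11, Route 5 9, Route 3 4, Route 1 1, Route 9 0. Route 9 has the fewest and is eliminated.
Round 2: Route 6 11, Route 5 9, Route 3 4, Route 1 1. Route 1 has the fewest and is eliminated.
Round 3: Route 6 11, Route 5 10, Route 3 4. Route 3 has the fewest and is eliminated.
Round 4: Route 5 14, Route 6 11. Route 5 has a majority.

Route 9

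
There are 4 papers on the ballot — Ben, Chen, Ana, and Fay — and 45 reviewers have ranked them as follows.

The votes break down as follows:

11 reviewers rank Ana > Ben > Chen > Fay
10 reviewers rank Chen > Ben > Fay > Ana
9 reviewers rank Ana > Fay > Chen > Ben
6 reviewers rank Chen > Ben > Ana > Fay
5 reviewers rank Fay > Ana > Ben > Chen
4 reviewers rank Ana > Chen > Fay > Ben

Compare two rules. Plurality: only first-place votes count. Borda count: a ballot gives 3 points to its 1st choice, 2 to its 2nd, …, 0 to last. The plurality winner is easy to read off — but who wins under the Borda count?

Ana

Plurality first-place counts: Ben 0, Chen 16, Ana 24, Fay 5 → Ana.
Borda totals: Ben 59, Chen 76, Ana 88, Fay 47 → Ana.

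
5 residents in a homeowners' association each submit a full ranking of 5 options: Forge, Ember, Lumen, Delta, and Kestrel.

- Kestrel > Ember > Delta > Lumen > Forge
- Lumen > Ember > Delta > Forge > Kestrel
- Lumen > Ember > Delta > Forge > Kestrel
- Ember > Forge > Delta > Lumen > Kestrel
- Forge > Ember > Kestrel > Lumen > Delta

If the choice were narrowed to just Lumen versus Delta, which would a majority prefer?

Lumen

Ballots ranking Lumen above Delta: 3.
Ballots ranking Delta above Lumen: 2.
Lumen wins the head-to-head, 3–2.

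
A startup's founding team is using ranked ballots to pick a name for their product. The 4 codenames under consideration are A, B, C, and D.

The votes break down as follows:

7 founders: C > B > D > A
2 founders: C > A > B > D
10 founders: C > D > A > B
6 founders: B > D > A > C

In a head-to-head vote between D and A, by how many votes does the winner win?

21

Ballots ranking D above A: 7+10+6 = 23.
Ballots ranking A above D: 2.
D wins 23–2, a margin of 21.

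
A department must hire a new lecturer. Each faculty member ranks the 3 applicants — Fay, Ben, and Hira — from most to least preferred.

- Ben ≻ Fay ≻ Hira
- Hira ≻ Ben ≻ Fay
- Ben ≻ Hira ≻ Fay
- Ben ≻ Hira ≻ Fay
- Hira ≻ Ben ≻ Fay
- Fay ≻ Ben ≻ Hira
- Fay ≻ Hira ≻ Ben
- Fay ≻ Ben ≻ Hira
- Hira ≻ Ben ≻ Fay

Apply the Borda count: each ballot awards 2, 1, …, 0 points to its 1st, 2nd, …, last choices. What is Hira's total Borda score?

Borda scores:
  Fay: 1 + 0 + 0 + 0 + 0 + 2 + 2 + 2 + 0 = 7
  Ben: 2 + 1 + 2 + 2 + 1 + 1 + 0 + 1 + 1 = 11
  Hira: 0 + 2 + 1 + 1 + 2 + 0 + 1 + 0 + 2 = 9

9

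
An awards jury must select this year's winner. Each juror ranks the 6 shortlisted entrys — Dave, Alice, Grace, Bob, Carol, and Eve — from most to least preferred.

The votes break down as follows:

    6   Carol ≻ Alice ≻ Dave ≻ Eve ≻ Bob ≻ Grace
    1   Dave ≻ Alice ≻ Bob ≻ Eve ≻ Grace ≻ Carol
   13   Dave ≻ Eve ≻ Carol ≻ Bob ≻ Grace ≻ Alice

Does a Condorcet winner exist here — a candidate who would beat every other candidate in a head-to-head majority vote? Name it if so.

Dave

Head-to-head results (20 voters total):
Dave vs Alice: Dave wins 14–6.
Dave vs Grace: Dave wins 20–0.
Dave vs Bob: Dave wins 20–0.
Dave vs Carol: Dave wins 14–6.
Dave vs Eve: Dave wins 20–0.
Alice vs Grace: Grace wins 13–7.
Alice vs Bob: Bob wins 13–7.
Alice vs Carol: Carol wins 19–1.
Alice vs Eve: Eve wins 13–7.
Grace vs Bob: Bob wins 20–0.
Grace vs Carol: Carol wins 19–1.
Grace vs Eve: Eve wins 20–0.
Bob vs Carol: Carol wins 19–1.
Bob vs Eve: Eve wins 19–1.
Carol vs Eve: Eve wins 14–6.
Dave beats each rival — Alice (14–6), Grace (20–0), Bob (20–0), Carol (14–6), Eve (20–0) — so Dave is the Condorcet winner.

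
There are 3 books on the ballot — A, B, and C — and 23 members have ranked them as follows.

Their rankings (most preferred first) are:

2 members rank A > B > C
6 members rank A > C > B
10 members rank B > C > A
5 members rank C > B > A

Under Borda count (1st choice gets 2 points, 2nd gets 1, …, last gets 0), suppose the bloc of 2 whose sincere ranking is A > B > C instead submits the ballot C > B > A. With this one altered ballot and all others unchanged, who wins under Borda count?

C

Borda totals with the altered ballot: A 12, B 27, C 30.
The switch changes the winner from B to C.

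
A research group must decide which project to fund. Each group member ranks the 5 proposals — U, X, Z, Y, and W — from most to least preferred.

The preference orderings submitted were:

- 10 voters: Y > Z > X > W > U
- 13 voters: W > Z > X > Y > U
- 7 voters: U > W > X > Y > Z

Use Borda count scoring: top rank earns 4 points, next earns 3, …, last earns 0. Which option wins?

W

Borda scores:
  U: 10·0 + 13·0 + 7·4 = 28
  X: 10·2 + 13·2 + 7·2 = 60
  Z: 10·3 + 13·3 + 7·0 = 69
  Y: 10·4 + 13·1 + 7·1 = 60
  W: 10·1 + 13·4 + 7·3 = 83
W has the highest total.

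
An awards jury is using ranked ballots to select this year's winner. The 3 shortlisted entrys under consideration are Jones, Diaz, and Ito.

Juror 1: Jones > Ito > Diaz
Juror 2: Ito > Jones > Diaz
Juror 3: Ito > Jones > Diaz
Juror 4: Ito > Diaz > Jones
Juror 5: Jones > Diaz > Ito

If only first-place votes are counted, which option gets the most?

Ito

First-place vote totals:
  Jones: 2
  Diaz: 0
  Ito: 3
Ito has the most first-place votes.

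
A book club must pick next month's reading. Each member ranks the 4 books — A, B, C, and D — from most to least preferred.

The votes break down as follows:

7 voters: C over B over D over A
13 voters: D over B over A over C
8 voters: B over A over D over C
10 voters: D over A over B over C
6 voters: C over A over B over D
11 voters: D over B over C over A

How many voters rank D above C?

42

Ballots ranking D above C: 13+8+10+11 = 42.
Ballots ranking C above D: 7+6 = 13.
So 42 of 55 voters prefer D to C.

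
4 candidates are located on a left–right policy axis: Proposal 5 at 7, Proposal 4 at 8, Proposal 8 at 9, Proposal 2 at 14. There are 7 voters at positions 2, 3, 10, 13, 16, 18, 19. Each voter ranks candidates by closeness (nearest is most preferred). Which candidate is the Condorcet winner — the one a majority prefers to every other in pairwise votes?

With single-peaked preferences on a line, the Condorcet winner is the candidate closest to the median voter.
The median voter (position 13) is closest to Proposal 2 at 14.
Check: Proposal 2 vs Proposal 5 — voters closer to Proposal 2: 4 of 7.

Proposal 2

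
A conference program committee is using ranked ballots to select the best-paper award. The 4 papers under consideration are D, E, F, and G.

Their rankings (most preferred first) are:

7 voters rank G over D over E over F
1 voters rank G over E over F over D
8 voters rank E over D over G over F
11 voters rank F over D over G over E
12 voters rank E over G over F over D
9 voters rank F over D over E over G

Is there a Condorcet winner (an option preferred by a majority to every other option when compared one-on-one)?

No

Head-to-head results (48 voters total):
D vs E: D wins 27–21.
D vs F: F wins 33–15.
D vs G: D wins 28–20.
E vs F: E wins 28–20.
E vs G: E wins 29–19.
F vs G: G wins 28–20.
No candidate beats all others: D beats E beats F beats D, a majority cycle.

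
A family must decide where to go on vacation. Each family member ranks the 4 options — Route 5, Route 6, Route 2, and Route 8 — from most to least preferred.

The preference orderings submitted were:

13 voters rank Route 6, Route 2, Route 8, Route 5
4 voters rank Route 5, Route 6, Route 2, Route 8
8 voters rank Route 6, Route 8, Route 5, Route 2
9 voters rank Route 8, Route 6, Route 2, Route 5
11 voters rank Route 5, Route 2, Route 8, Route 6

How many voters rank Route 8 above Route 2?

17

Ballots ranking Route 8 above Route 2: 8+9 = 17.
Ballots ranking Route 2 above Route 8: 13+4+11 = 28.
So 17 of 45 voters prefer Route 8 to Route 2.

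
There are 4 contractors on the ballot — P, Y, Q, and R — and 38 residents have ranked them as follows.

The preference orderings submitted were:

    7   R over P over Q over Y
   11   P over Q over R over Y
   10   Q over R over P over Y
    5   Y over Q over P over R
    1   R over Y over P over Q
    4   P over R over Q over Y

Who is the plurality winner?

First-place vote totals:
  P: 15
  Y: 5
  Q: 10
  R: 8
P has the most first-place votes.

P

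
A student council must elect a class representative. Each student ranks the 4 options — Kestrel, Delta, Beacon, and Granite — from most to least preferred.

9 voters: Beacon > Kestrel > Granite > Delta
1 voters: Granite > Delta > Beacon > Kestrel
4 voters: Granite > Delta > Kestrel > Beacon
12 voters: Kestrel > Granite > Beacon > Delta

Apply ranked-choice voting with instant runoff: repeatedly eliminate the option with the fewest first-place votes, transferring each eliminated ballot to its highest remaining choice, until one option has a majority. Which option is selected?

Round 1: Kestrel 12, Beacon 9, Granite 5, Delta 0. Delta has the fewest and is eliminated.
Round 2: Kestrel 12, Beacon 9, Granite 5. Granite has the fewest and is eliminated.
Round 3: Kestrel 16, Beacon 10. Kestrel has a majority.

Kestrel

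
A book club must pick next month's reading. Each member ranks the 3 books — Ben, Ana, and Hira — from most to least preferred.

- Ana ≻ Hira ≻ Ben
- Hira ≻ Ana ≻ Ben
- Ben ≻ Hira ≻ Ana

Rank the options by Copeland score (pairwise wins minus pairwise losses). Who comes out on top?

Pairwise results:
  Ben vs Ana: Ana wins 2–1.
  Ben vs Hira: Hira wins 2–1.
  Ana vs Hira: Hira wins 2–1.
Copeland scores (wins − losses):
  Ben: 0 − 2 = -2
  Ana: 1 − 1 = 0
  Hira: 2 − 0 = 2
Hira has the best Copeland score.

Hira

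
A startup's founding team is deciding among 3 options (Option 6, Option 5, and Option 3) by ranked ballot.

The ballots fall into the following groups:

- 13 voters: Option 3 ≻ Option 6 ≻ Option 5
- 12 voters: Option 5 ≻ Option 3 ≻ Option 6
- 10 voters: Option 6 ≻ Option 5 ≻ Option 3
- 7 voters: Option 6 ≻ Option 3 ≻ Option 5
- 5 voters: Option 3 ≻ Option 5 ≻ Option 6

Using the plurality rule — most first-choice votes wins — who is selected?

Option 3

First-place vote totals:
  Option 6: 17
  Option 5: 12
  Option 3: 18
Option 3 has the most first-place votes.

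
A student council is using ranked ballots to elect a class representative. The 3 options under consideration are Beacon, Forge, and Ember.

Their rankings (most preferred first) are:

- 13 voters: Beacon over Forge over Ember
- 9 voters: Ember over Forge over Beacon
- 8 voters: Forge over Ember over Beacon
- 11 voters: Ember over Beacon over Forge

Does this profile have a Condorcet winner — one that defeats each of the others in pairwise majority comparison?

Head-to-head results (41 voters total):
Beacon vs Forge: Beacon wins 24–17.
Beacon vs Ember: Ember wins 28–13.
Forge vs Ember: Forge wins 21–20.
No candidate beats all others: Beacon beats Forge beats Ember beats Beacon, a majority cycle.

No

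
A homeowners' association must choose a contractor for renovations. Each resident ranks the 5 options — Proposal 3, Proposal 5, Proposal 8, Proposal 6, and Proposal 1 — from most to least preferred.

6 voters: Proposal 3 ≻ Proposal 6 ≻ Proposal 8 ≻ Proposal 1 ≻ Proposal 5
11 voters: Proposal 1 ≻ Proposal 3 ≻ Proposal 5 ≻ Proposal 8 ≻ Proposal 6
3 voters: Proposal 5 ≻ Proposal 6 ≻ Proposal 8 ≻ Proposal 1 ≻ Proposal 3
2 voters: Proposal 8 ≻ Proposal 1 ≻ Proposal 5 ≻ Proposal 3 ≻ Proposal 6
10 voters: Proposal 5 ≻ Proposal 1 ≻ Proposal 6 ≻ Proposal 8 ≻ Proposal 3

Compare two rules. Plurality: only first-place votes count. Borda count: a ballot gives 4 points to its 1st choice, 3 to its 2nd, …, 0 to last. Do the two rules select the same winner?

No

Plurality first-place counts: Proposal 3 6, Proposal 5 13, Proposal 8 2, Proposal 6 0, Proposal 1 11 → Proposal 5.
Borda totals: Proposal 3 59, Proposal 5 78, Proposal 8 47, Proposal 6 47, Proposal 1 89 → Proposal 1.
The two rules disagree: plurality picks Proposal 5, Borda picks Proposal 1.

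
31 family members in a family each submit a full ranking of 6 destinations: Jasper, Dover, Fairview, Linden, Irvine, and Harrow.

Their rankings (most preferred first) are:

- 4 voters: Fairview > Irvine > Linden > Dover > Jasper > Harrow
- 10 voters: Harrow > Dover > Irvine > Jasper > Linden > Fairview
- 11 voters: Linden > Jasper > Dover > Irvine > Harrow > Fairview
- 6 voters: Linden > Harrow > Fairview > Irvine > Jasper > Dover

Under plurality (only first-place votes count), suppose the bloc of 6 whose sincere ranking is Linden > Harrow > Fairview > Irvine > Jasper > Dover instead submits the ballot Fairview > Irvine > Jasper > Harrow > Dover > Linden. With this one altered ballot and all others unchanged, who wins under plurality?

Linden

First-place totals with the altered ballot: Jasper 0, Dover 0, Fairview 10, Linden 11, Irvine 0, Harrow 10.
The winner is unchanged: still Linden.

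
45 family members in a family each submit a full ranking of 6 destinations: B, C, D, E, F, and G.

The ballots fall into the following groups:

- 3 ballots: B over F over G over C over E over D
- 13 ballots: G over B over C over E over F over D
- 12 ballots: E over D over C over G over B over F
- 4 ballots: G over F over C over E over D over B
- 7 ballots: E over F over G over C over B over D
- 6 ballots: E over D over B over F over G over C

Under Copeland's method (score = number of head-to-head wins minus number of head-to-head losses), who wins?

E

Pairwise results:
  B vs C: C wins 23–22.
  B vs D: B wins 23–22.
  B vs E: E wins 29–16.
  B vs F: B wins 34–11.
  B vs G: G wins 36–9.
  C vs D: C wins 27–18.
  C vs E: E wins 25–20.
  C vs F: C wins 25–20.
  C vs G: G wins 33–12.
  D vs E: E wins 45–0.
  D vs F: F wins 27–18.
  D vs G: G wins 27–18.
  E vs F: E wins 38–7.
  E vs G: E wins 25–20.
  F vs G: G wins 29–16.
Copeland scores (wins − losses):
  B: 2 − 3 = -1
  C: 3 − 2 = 1
  D: 0 − 5 = -5
  E: 5 − 0 = 5
  F: 1 − 4 = -3
  G: 4 − 1 = 3
E has the best Copeland score.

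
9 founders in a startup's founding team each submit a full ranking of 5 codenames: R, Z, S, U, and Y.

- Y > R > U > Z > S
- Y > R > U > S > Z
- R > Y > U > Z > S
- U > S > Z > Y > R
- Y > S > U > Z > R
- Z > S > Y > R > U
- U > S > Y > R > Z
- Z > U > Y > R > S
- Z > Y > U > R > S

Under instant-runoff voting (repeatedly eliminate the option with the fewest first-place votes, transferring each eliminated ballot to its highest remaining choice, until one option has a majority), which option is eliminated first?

Round 1: Z 3, Y 3, U 2, R 1, S 0. S has the fewest and is eliminated.
Round 2: Z 3, Y 3, U 2, R 1. R has the fewest and is eliminated.
Round 3: Y 4, Z 3, U 2. U has the fewest and is eliminated.
Round 4: Y 5, Z 4. Y has a majority.

S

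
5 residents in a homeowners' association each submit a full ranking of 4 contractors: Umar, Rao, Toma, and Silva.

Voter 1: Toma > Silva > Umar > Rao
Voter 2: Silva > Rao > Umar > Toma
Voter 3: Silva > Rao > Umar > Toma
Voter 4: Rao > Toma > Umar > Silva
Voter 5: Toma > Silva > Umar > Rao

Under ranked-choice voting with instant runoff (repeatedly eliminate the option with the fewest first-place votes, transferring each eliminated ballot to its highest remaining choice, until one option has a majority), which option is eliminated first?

Umar

Round 1: Toma 2, Silva 2, Rao 1, Umar 0. Umar has the fewest and is eliminated.
Round 2: Toma 2, Silva 2, Rao 1. Rao has the fewest and is eliminated.
Round 3: Toma 3, Silva 2. Toma has a majority.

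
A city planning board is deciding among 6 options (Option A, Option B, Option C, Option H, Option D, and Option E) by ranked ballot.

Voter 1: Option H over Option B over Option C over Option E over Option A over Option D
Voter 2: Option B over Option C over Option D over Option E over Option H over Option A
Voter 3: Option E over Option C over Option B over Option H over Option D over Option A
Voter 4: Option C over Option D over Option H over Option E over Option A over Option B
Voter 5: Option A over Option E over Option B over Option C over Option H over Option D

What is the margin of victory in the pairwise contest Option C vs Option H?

3

Ballots ranking Option C above Option H: 4.
Ballots ranking Option H above Option C: 1.
Option C wins 4–1, a margin of 3.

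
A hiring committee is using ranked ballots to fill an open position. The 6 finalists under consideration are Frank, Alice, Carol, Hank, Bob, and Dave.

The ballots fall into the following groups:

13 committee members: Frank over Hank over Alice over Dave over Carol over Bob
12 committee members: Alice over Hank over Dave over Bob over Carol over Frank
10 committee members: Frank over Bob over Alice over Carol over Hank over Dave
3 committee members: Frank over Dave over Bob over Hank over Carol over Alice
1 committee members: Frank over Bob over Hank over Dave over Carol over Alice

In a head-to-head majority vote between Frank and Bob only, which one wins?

Ballots ranking Frank above Bob: 13+10+3+1 = 27.
Ballots ranking Bob above Frank: 12.
Frank wins the head-to-head, 27–12.

Frank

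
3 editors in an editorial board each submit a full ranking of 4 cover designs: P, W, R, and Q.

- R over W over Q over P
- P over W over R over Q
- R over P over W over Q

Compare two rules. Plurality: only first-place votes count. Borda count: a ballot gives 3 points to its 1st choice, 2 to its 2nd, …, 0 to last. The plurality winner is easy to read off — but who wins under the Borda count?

Plurality first-place counts: P 1, W 0, R 2, Q 0 → R.
Borda totals: P 5, W 5, R 7, Q 1 → R.

R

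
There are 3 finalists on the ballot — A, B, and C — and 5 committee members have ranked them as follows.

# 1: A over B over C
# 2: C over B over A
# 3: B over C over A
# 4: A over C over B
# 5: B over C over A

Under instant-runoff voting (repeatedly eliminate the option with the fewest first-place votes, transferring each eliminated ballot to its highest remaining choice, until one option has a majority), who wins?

B

Round 1: A 2, B 2, C 1. C has the fewest and is eliminated.
Round 2: B 3, A 2. B has a majority.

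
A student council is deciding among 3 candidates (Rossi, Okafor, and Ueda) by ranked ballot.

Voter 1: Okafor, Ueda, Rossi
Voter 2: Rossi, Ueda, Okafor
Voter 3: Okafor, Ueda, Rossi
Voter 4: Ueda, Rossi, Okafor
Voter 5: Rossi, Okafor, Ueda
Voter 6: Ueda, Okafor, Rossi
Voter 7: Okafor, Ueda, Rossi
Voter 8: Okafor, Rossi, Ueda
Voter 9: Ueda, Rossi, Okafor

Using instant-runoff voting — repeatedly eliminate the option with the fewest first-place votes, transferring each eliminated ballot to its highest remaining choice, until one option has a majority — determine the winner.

Okafor

Round 1: Okafor 4, Ueda 3, Rossi 2. Rossi has the fewest and is eliminated.
Round 2: Okafor 5, Ueda 4. Okafor has a majority.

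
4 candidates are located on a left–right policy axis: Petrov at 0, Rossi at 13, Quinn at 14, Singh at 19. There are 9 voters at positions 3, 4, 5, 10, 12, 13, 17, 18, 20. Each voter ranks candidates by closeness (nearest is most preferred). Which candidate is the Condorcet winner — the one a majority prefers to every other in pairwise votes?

With single-peaked preferences on a line, the Condorcet winner is the candidate closest to the median voter.
The median voter (position 12) is closest to Rossi at 13.
Check: Rossi vs Quinn — voters closer to Rossi: 6 of 9.

Rossi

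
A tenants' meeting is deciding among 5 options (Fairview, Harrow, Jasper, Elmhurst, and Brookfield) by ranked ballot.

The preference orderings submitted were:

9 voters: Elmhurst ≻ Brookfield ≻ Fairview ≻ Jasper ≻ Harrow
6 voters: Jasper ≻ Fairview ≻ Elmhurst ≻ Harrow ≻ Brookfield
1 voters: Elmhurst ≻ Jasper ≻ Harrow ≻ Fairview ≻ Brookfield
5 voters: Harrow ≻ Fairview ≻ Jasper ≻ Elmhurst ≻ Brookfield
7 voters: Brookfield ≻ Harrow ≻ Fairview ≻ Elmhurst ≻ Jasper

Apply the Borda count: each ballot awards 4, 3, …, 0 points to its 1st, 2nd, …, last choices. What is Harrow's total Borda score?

Borda scores:
  Fairview: 9·2 + 6·3 + 1 + 5·3 + 7·2 = 66
  Harrow: 9·0 + 6·1 + 2 + 5·4 + 7·3 = 49
  Jasper: 9·1 + 6·4 + 3 + 5·2 + 7·0 = 46
  Elmhurst: 9·4 + 6·2 + 4 + 5·1 + 7·1 = 64
  Brookfield: 9·3 + 6·0 + 0 + 5·0 + 7·4 = 55

49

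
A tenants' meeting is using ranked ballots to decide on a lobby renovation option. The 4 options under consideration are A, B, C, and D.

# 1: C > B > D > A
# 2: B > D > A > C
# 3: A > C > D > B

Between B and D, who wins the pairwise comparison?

B

Ballots ranking B above D: 2.
Ballots ranking D above B: 1.
B wins the head-to-head, 2–1.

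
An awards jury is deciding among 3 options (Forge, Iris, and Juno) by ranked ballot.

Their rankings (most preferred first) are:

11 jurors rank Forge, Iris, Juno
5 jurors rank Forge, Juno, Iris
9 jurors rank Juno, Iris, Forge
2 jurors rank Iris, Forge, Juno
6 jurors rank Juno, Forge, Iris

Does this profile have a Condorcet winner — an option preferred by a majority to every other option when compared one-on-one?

Yes

Head-to-head results (33 voters total):
Forge vs Iris: Forge wins 22–11.
Forge vs Juno: Forge wins 18–15.
Iris vs Juno: Juno wins 20–13.
Forge beats each rival — Iris (22–11), Juno (18–15) — so Forge is the Condorcet winner.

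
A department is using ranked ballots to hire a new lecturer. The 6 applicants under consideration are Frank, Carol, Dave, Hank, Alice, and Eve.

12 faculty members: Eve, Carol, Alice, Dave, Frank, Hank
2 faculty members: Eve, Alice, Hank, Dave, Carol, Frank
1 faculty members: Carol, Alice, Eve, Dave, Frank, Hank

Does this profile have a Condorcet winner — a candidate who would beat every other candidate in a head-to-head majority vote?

Head-to-head results (15 voters total):
Frank vs Carol: Carol wins 15–0.
Frank vs Dave: Dave wins 15–0.
Frank vs Hank: Frank wins 13–2.
Frank vs Alice: Alice wins 15–0.
Frank vs Eve: Eve wins 15–0.
Carol vs Dave: Carol wins 13–2.
Carol vs Hank: Carol wins 13–2.
Carol vs Alice: Carol wins 13–2.
Carol vs Eve: Eve wins 14–1.
Dave vs Hank: Dave wins 13–2.
Dave vs Alice: Alice wins 15–0.
Dave vs Eve: Eve wins 15–0.
Hank vs Alice: Alice wins 15–0.
Hank vs Eve: Eve wins 15–0.
Alice vs Eve: Eve wins 14–1.
Eve beats each rival — Frank (15–0), Carol (14–1), Dave (15–0), Hank (15–0), Alice (14–1) — so Eve is the Condorcet winner.

Yes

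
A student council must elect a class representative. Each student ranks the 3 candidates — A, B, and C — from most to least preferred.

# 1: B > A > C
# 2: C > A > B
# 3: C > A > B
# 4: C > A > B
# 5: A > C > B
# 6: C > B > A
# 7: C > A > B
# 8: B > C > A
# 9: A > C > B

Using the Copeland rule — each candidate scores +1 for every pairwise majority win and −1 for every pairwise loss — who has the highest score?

Pairwise results:
  A vs B: A wins 6–3.
  A vs C: C wins 6–3.
  B vs C: C wins 7–2.
Copeland scores (wins − losses):
  A: 1 − 1 = 0
  B: 0 − 2 = -2
  C: 2 − 0 = 2
C has the best Copeland score.

C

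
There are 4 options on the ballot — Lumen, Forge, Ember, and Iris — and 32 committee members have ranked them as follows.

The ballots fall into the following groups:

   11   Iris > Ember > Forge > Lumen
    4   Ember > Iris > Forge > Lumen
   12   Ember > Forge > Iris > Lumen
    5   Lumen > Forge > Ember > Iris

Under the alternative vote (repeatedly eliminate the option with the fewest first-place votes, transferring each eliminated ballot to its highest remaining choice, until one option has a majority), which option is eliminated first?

Forge

Round 1: Ember 16, Iris 11, Lumen 5, Forge 0. Forge has the fewest and is eliminated.
Round 2: Ember 16, Iris 11, Lumen 5. Lumen has the fewest and is eliminated.
Round 3: Ember 21, Iris 11. Ember has a majority.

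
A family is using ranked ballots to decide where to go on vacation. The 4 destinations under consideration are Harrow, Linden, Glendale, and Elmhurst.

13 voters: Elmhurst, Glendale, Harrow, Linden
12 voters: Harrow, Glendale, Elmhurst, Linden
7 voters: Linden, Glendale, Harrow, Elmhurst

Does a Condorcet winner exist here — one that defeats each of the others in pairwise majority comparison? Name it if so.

Head-to-head results (32 voters total):
Harrow vs Linden: Harrow wins 25–7.
Harrow vs Glendale: Glendale wins 20–12.
Harrow vs Elmhurst: Harrow wins 19–13.
Linden vs Glendale: Glendale wins 25–7.
Linden vs Elmhurst: Elmhurst wins 25–7.
Glendale vs Elmhurst: Glendale wins 19–13.
Glendale beats each rival — Harrow (20–12), Linden (25–7), Elmhurst (19–13) — so Glendale is the Condorcet winner.

Glendale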